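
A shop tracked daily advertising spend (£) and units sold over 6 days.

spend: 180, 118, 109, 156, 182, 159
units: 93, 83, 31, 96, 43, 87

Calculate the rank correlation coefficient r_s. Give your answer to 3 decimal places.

0.257

Rank spend: 5, 2, 1, 3, 6, 4
Rank units: 5, 3, 1, 6, 2, 4
d = rank(spend) − rank(units): 0, -1, 0, -3, 4, 0; Σd² = 26
ρ = 1 − 6Σd² / [n(n²−1)] = 1 − 6×26 / (6×35) = 1 − 156/210 ≈ 0.257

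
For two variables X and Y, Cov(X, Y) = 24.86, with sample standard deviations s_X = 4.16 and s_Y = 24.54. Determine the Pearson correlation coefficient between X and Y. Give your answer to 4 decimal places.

r = Cov(X,Y) / (s_X · s_Y) = 24.86 / (4.16 × 24.54)
  = 24.86 / 102.0864 ≈ 0.2435

0.2435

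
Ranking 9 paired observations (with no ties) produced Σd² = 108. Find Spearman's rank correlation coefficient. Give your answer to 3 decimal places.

ρ = 1 − 6Σd² / [n(n²−1)] = 1 − 6×108 / (9×80)
  = 1 − 648/720 = 1 − 0.9000 ≈ 0.100

0.100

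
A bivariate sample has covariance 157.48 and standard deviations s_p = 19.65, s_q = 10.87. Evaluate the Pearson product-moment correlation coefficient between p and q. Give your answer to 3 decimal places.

0.737

r = Cov(p,q) / (s_p · s_q) = 157.48 / (19.65 × 10.87)
  = 157.48 / 213.5955 ≈ 0.737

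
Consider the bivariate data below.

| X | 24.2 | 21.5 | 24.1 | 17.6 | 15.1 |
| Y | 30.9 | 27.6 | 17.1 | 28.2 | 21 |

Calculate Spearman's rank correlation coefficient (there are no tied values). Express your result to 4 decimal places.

Rank X: 5, 3, 4, 2, 1
Rank Y: 5, 3, 1, 4, 2
d = rank(X) − rank(Y): 0, 0, 3, -2, -1; Σd² = 14
ρ = 1 − 6Σd² / [n(n²−1)] = 1 − 6×14 / (5×24) = 1 − 84/120 ≈ 0.3000

0.3000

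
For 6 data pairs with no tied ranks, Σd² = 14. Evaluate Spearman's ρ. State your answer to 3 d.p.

ρ = 1 − 6Σd² / [n(n²−1)] = 1 − 6×14 / (6×35)
  = 1 − 84/210 = 1 − 0.4000 ≈ 0.600

0.600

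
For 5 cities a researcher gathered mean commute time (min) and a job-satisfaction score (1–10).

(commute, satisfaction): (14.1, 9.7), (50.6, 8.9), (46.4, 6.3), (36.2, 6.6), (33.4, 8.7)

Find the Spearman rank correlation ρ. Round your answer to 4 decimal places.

Rank commute: 1, 5, 4, 3, 2
Rank satisfaction: 5, 4, 1, 2, 3
d = rank(commute) − rank(satisfaction): -4, 1, 3, 1, -1; Σd² = 28
ρ = 1 − 6Σd² / [n(n²−1)] = 1 − 6×28 / (5×24) = 1 − 168/120 ≈ -0.4000

-0.4000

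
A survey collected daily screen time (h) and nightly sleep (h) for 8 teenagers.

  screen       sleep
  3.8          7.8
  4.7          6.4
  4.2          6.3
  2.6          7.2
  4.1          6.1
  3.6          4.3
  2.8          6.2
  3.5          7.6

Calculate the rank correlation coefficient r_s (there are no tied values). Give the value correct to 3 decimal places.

-0.119

Rank screen: 5, 8, 7, 1, 6, 4, 2, 3
Rank sleep: 8, 5, 4, 6, 2, 1, 3, 7
d = rank(screen) − rank(sleep): -3, 3, 3, -5, 4, 3, -1, -4; Σd² = 94
ρ = 1 − 6Σd² / [n(n²−1)] = 1 − 6×94 / (8×63) = 1 − 564/504 ≈ -0.119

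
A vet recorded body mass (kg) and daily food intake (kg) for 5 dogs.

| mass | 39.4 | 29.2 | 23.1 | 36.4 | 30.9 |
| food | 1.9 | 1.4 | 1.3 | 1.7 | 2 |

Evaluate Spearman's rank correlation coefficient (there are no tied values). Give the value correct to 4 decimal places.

Rank mass: 5, 2, 1, 4, 3
Rank food: 4, 2, 1, 3, 5
d = rank(mass) − rank(food): 1, 0, 0, 1, -2; Σd² = 6
ρ = 1 − 6Σd² / [n(n²−1)] = 1 − 6×6 / (5×24) = 1 − 36/120 ≈ 0.7000

0.7000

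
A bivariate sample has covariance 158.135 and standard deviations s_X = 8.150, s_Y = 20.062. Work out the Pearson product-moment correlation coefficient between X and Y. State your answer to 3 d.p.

0.967

r = Cov(X,Y) / (s_X · s_Y) = 158.135 / (8.150 × 20.062)
  = 158.135 / 163.5053 ≈ 0.967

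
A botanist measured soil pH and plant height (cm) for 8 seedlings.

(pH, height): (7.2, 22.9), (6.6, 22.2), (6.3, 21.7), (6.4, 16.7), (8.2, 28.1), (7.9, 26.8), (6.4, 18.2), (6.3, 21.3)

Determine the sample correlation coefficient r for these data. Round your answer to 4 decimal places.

n = 8, Σx = 55.3, Σy = 177.9, Σx² = 386.35, Σy² = 4059.81, Σxy = 1247.8
nΣxy − ΣxΣy = 9982.4 − 9837.87 = 144.53
nΣx² − (Σx)² = 3090.8 − 3058.09 = 32.71; nΣy² − (Σy)² = 32478.48 − 31648.41 = 830.07
r = 144.53 / √(32.71 × 830.07) = 144.53 / 164.7774 ≈ 0.8771

0.8771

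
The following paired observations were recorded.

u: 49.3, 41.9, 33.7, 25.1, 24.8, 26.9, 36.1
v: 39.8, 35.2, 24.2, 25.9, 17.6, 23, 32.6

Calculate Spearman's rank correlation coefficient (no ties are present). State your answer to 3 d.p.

Rank u: 7, 6, 4, 2, 1, 3, 5
Rank v: 7, 6, 3, 4, 1, 2, 5
d = rank(u) − rank(v): 0, 0, 1, -2, 0, 1, 0; Σd² = 6
ρ = 1 − 6Σd² / [n(n²−1)] = 1 − 6×6 / (7×48) = 1 − 36/336 ≈ 0.893

0.893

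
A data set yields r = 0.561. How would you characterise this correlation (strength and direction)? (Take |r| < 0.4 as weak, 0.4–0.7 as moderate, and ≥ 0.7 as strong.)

r = 0.561 > 0 so the relationship is positive.
|r| = 0.561, which falls in the moderate range.

moderate positive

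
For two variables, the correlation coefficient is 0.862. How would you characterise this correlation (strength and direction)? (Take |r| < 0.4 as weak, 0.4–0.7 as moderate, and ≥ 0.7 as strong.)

r = 0.862 > 0 so the relationship is positive.
|r| = 0.862, which falls in the strong range.

strong positive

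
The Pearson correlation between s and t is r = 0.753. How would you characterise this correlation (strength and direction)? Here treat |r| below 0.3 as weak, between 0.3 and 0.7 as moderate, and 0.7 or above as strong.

r = 0.753 > 0 so the relationship is positive.
|r| = 0.753, which falls in the strong range.

strong positive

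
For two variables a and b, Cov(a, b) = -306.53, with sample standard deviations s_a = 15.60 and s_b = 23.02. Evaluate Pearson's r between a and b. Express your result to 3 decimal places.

-0.854

r = Cov(a,b) / (s_a · s_b) = -306.53 / (15.60 × 23.02)
  = -306.53 / 359.1120 ≈ -0.854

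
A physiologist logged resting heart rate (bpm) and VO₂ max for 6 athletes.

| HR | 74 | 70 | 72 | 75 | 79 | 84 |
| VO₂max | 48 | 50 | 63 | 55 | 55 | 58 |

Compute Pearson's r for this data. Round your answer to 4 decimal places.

n = 6, Σx = 454, Σy = 329, Σx² = 34482, Σy² = 18187, Σxy = 24930
nΣxy − ΣxΣy = 149580 − 149366 = 214
nΣx² − (Σx)² = 206892 − 206116 = 776; nΣy² − (Σy)² = 109122 − 108241 = 881
r = 214 / √(776 × 881) = 214 / 826.8349 ≈ 0.2588

0.2588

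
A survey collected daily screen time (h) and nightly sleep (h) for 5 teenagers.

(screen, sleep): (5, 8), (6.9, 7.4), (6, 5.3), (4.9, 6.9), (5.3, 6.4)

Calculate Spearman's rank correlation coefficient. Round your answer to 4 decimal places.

-0.2000

Rank screen: 2, 5, 4, 1, 3
Rank sleep: 5, 4, 1, 3, 2
d = rank(screen) − rank(sleep): -3, 1, 3, -2, 1; Σd² = 24
ρ = 1 − 6Σd² / [n(n²−1)] = 1 − 6×24 / (5×24) = 1 − 144/120 ≈ -0.2000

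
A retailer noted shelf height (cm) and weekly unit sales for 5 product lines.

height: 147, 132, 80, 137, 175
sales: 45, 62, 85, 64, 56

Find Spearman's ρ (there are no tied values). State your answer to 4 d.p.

-0.8000

Rank height: 4, 2, 1, 3, 5
Rank sales: 1, 3, 5, 4, 2
d = rank(height) − rank(sales): 3, -1, -4, -1, 3; Σd² = 36
ρ = 1 − 6Σd² / [n(n²−1)] = 1 − 6×36 / (5×24) = 1 − 216/120 ≈ -0.8000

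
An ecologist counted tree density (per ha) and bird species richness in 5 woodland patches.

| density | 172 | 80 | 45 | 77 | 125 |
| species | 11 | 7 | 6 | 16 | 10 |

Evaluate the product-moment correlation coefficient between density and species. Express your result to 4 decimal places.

0.2751

n = 5, Σx = 499, Σy = 50, Σx² = 59563, Σy² = 562, Σxy = 5204
nΣxy − ΣxΣy = 26020 − 24950 = 1070
nΣx² − (Σx)² = 297815 − 249001 = 48814; nΣy² − (Σy)² = 2810 − 2500 = 310
r = 1070 / √(48814 × 310) = 1070 / 3890.0308 ≈ 0.2751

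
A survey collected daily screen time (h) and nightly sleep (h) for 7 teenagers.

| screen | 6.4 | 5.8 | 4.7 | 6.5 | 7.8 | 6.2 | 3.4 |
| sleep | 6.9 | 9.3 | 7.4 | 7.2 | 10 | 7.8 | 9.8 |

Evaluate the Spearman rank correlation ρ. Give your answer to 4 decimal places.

-0.1071

Rank screen: 5, 3, 2, 6, 7, 4, 1
Rank sleep: 1, 5, 3, 2, 7, 4, 6
d = rank(screen) − rank(sleep): 4, -2, -1, 4, 0, 0, -5; Σd² = 62
ρ = 1 − 6Σd² / [n(n²−1)] = 1 − 6×62 / (7×48) = 1 − 372/336 ≈ -0.1071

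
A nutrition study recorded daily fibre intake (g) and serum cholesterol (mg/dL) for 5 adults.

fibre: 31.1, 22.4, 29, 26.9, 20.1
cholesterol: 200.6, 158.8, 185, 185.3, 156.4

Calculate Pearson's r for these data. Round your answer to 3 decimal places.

0.976

n = 5, Σx = 129.5, Σy = 886.1, Σx² = 3437.59, Σy² = 158479.85, Σxy = 23288.99
nΣxy − ΣxΣy = 116444.95 − 114749.95 = 1695
nΣx² − (Σx)² = 17187.95 − 16770.25 = 417.7; nΣy² − (Σy)² = 792399.25 − 785173.21 = 7226.04
r = 1695 / √(417.7 × 7226.04) = 1695 / 1737.3304 ≈ 0.976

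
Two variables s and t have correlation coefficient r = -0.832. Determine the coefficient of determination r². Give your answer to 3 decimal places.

0.692

r² = (-0.832)² = 0.692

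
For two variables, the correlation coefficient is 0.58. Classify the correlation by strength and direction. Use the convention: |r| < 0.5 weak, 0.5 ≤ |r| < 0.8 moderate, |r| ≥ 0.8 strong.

moderate positive

r = 0.58 > 0 so the relationship is positive.
|r| = 0.58, which falls in the moderate range.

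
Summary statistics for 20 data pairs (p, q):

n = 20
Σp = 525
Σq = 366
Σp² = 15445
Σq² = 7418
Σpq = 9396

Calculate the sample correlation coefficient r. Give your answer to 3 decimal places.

-0.193

r = (nΣpq − ΣpΣq) / √[(nΣp² − (Σp)²)(nΣq² − (Σq)²)]
Numerator: 20×9396 − 525×366 = -4230
Denominator: √[(308900 − 275625)(148360 − 133956)] = √[33275 × 14404] = 21892.7636
r = -4230 / 21892.7636 ≈ -0.193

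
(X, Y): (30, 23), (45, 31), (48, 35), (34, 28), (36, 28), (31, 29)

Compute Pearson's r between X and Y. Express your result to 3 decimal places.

0.867

n = 6, ΣX = 224, ΣY = 174, ΣX² = 8642, ΣY² = 5124, ΣXY = 6624
nΣXY − ΣXΣY = 39744 − 38976 = 768
nΣX² − (ΣX)² = 51852 − 50176 = 1676; nΣY² − (ΣY)² = 30744 − 30276 = 468
r = 768 / √(1676 × 468) = 768 / 885.6455 ≈ 0.867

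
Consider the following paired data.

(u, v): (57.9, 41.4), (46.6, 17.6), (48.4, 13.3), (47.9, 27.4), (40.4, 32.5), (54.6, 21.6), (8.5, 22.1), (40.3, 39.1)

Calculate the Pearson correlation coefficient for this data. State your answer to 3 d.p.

0.156

n = 8, Σu = 344.6, Σv = 215, Σu² = 16470.6, Σv² = 6491.4, Σuv = 9429.34
nΣuv − ΣuΣv = 75434.72 − 74089 = 1345.72
nΣu² − (Σu)² = 131764.8 − 118749.16 = 13015.64; nΣv² − (Σv)² = 51931.2 − 46225 = 5706.2
r = 1345.72 / √(13015.64 × 5706.2) = 1345.72 / 8617.9954 ≈ 0.156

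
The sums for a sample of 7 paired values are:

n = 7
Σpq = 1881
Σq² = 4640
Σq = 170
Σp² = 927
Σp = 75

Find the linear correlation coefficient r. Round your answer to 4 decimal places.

r = (nΣpq − ΣpΣq) / √[(nΣp² − (Σp)²)(nΣq² − (Σq)²)]
Numerator: 7×1881 − 75×170 = 417
Denominator: √[(6489 − 5625)(32480 − 28900)] = √[864 × 3580] = 1758.7268
r = 417 / 1758.7268 ≈ 0.2371

0.2371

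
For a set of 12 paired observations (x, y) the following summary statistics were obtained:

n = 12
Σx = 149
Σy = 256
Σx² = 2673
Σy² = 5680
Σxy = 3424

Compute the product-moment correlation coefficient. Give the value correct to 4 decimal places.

0.5783

r = (nΣxy − ΣxΣy) / √[(nΣx² − (Σx)²)(nΣy² − (Σy)²)]
Numerator: 12×3424 − 149×256 = 2944
Denominator: √[(32076 − 22201)(68160 − 65536)] = √[9875 × 2624] = 5090.3831
r = 2944 / 5090.3831 ≈ 0.5783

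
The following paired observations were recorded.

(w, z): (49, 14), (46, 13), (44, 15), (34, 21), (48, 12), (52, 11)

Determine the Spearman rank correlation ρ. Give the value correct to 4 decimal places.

-0.8286

Rank w: 5, 3, 2, 1, 4, 6
Rank z: 4, 3, 5, 6, 2, 1
d = rank(w) − rank(z): 1, 0, -3, -5, 2, 5; Σd² = 64
ρ = 1 − 6Σd² / [n(n²−1)] = 1 − 6×64 / (6×35) = 1 − 384/210 ≈ -0.8286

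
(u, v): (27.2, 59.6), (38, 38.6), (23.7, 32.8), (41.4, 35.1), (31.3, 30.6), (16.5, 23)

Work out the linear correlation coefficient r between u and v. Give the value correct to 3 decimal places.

0.235

n = 6, Σu = 178.1, Σv = 219.7, Σu² = 5711.43, Σv² = 8815.33, Σuv = 6655.7
nΣuv − ΣuΣv = 39934.2 − 39128.57 = 805.63
nΣu² − (Σu)² = 34268.58 − 31719.61 = 2548.97; nΣv² − (Σv)² = 52891.98 − 48268.09 = 4623.89
r = 805.63 / √(2548.97 × 4623.89) = 805.63 / 3433.0973 ≈ 0.235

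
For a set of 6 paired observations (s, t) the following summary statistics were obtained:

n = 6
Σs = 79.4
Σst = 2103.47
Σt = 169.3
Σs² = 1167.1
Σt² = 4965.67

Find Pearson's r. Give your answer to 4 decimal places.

r = (nΣst − ΣsΣt) / √[(nΣs² − (Σs)²)(nΣt² − (Σt)²)]
Numerator: 6×2103.47 − 79.4×169.3 = -821.6
Denominator: √[(7002.6 − 6304.36)(29794.02 − 28662.49)] = √[698.24 × 1131.53] = 888.8642
r = -821.6 / 888.8642 ≈ -0.9243

-0.9243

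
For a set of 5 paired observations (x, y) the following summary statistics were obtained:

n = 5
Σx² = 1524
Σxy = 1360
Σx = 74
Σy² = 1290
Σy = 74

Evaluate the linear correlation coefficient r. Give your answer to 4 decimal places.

0.9162

r = (nΣxy − ΣxΣy) / √[(nΣx² − (Σx)²)(nΣy² − (Σy)²)]
Numerator: 5×1360 − 74×74 = 1324
Denominator: √[(7620 − 5476)(6450 − 5476)] = √[2144 × 974] = 1445.0799
r = 1324 / 1445.0799 ≈ 0.9162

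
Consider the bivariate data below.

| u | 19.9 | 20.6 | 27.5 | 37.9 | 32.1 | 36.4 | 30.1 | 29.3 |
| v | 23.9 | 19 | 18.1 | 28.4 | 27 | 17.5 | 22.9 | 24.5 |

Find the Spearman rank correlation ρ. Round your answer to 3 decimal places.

Rank u: 1, 2, 3, 8, 6, 7, 5, 4
Rank v: 5, 3, 2, 8, 7, 1, 4, 6
d = rank(u) − rank(v): -4, -1, 1, 0, -1, 6, 1, -2; Σd² = 60
ρ = 1 − 6Σd² / [n(n²−1)] = 1 − 6×60 / (8×63) = 1 − 360/504 ≈ 0.286

0.286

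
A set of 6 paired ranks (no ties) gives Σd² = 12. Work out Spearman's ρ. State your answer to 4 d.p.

ρ = 1 − 6Σd² / [n(n²−1)] = 1 − 6×12 / (6×35)
  = 1 − 72/210 = 1 − 0.34286 ≈ 0.6571

0.6571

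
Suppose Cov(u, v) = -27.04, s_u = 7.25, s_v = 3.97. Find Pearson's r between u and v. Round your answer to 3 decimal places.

r = Cov(u,v) / (s_u · s_v) = -27.04 / (7.25 × 3.97)
  = -27.04 / 28.7825 ≈ -0.939

-0.939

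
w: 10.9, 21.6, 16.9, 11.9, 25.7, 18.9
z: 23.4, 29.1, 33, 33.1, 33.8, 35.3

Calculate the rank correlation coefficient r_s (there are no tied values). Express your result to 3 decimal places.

0.486

Rank w: 1, 5, 3, 2, 6, 4
Rank z: 1, 2, 3, 4, 5, 6
d = rank(w) − rank(z): 0, 3, 0, -2, 1, -2; Σd² = 18
ρ = 1 − 6Σd² / [n(n²−1)] = 1 − 6×18 / (6×35) = 1 − 108/210 ≈ 0.486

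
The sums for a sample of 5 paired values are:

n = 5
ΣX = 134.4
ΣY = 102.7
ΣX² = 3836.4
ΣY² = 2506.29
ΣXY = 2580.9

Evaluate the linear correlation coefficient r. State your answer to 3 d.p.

-0.603

r = (nΣXY − ΣXΣY) / √[(nΣX² − (ΣX)²)(nΣY² − (ΣY)²)]
Numerator: 5×2580.9 − 134.4×102.7 = -898.38
Denominator: √[(19182 − 18063.36)(12531.45 − 10547.29)] = √[1118.64 × 1984.16] = 1489.8190
r = -898.38 / 1489.8190 ≈ -0.603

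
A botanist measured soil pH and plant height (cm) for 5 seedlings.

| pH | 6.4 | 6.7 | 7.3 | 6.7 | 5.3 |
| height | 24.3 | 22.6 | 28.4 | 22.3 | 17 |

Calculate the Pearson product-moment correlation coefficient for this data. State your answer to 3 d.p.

0.923

n = 5, Σx = 32.4, Σy = 114.6, Σx² = 212.12, Σy² = 2694.1, Σxy = 753.77
nΣxy − ΣxΣy = 3768.85 − 3713.04 = 55.81
nΣx² − (Σx)² = 1060.6 − 1049.76 = 10.84; nΣy² − (Σy)² = 13470.5 − 13133.16 = 337.34
r = 55.81 / √(10.84 × 337.34) = 55.81 / 60.4712 ≈ 0.923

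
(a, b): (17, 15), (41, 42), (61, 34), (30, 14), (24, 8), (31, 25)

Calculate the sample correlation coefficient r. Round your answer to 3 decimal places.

0.739

n = 6, Σa = 204, Σb = 138, Σa² = 8128, Σb² = 4030, Σab = 5438
nΣab − ΣaΣb = 32628 − 28152 = 4476
nΣa² − (Σa)² = 48768 − 41616 = 7152; nΣb² − (Σb)² = 24180 − 19044 = 5136
r = 4476 / √(7152 × 5136) = 4476 / 6060.7485 ≈ 0.739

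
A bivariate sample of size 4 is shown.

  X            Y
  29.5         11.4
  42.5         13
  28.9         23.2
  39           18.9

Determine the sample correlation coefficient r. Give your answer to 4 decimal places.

n = 4, ΣX = 139.9, ΣY = 66.5, ΣX² = 5032.71, ΣY² = 1194.41, ΣXY = 2296.38
nΣXY − ΣXΣY = 9185.52 − 9303.35 = -117.83
nΣX² − (ΣX)² = 20130.84 − 19572.01 = 558.83; nΣY² − (ΣY)² = 4777.64 − 4422.25 = 355.39
r = -117.83 / √(558.83 × 355.39) = -117.83 / 445.6485 ≈ -0.2644

-0.2644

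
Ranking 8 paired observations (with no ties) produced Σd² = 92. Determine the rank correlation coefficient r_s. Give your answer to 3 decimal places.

ρ = 1 − 6Σd² / [n(n²−1)] = 1 − 6×92 / (8×63)
  = 1 − 552/504 = 1 − 1.0952 ≈ -0.095

-0.095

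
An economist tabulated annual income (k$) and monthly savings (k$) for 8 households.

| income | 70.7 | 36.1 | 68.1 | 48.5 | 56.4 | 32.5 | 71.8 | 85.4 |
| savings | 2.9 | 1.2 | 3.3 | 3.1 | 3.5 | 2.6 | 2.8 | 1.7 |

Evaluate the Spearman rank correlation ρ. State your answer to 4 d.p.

0.0476

Rank income: 6, 2, 5, 3, 4, 1, 7, 8
Rank savings: 5, 1, 7, 6, 8, 3, 4, 2
d = rank(income) − rank(savings): 1, 1, -2, -3, -4, -2, 3, 6; Σd² = 80
ρ = 1 − 6Σd² / [n(n²−1)] = 1 − 6×80 / (8×63) = 1 − 480/504 ≈ 0.0476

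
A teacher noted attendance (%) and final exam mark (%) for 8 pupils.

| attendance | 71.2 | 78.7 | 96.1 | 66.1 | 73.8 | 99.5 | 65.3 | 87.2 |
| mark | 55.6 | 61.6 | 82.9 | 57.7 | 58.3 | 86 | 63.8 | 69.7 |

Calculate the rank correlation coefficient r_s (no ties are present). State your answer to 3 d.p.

Rank attendance: 3, 5, 7, 2, 4, 8, 1, 6
Rank mark: 1, 4, 7, 2, 3, 8, 5, 6
d = rank(attendance) − rank(mark): 2, 1, 0, 0, 1, 0, -4, 0; Σd² = 22
ρ = 1 − 6Σd² / [n(n²−1)] = 1 − 6×22 / (8×63) = 1 − 132/504 ≈ 0.738

0.738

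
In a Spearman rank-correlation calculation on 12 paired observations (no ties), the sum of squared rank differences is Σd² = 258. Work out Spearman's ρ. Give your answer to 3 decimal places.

ρ = 1 − 6Σd² / [n(n²−1)] = 1 − 6×258 / (12×143)
  = 1 − 1548/1716 = 1 − 0.9021 ≈ 0.098

0.098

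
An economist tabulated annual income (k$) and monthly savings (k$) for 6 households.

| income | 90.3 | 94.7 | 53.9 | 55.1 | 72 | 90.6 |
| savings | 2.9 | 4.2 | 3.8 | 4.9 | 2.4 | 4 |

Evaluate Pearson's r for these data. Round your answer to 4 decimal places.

n = 6, Σx = 456.6, Σy = 22.2, Σx² = 36455.76, Σy² = 86.26, Σxy = 1669.62
nΣxy − ΣxΣy = 10017.72 − 10136.52 = -118.8
nΣx² − (Σx)² = 218734.56 − 208483.56 = 10251; nΣy² − (Σy)² = 517.56 − 492.84 = 24.72
r = -118.8 / √(10251 × 24.72) = -118.8 / 503.3932 ≈ -0.2360

-0.2360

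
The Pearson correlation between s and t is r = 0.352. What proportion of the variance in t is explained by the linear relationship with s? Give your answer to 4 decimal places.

r² = (0.352)² = 0.1239

0.1239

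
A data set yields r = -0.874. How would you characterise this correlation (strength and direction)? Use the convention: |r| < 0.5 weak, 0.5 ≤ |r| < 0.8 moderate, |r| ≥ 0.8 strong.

r = -0.874 < 0 so the relationship is negative.
|r| = 0.874, which falls in the strong range.

strong negative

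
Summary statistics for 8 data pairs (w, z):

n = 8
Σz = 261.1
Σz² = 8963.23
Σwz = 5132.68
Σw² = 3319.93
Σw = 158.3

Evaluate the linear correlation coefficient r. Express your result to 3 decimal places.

r = (nΣwz − ΣwΣz) / √[(nΣw² − (Σw)²)(nΣz² − (Σz)²)]
Numerator: 8×5132.68 − 158.3×261.1 = -270.69
Denominator: √[(26559.44 − 25058.89)(71705.84 − 68173.21)] = √[1500.55 × 3532.63] = 2302.3657
r = -270.69 / 2302.3657 ≈ -0.118

-0.118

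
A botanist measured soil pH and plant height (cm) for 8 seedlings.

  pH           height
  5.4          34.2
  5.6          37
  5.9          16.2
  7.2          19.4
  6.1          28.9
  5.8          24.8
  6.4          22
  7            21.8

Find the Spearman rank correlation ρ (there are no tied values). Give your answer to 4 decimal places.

-0.6905

Rank pH: 1, 2, 4, 8, 5, 3, 6, 7
Rank height: 7, 8, 1, 2, 6, 5, 4, 3
d = rank(pH) − rank(height): -6, -6, 3, 6, -1, -2, 2, 4; Σd² = 142
ρ = 1 − 6Σd² / [n(n²−1)] = 1 − 6×142 / (8×63) = 1 − 852/504 ≈ -0.6905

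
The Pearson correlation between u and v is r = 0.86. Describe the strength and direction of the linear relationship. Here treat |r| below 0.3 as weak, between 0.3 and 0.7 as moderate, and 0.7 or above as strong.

strong positive

r = 0.86 > 0 so the relationship is positive.
|r| = 0.86, which falls in the strong range.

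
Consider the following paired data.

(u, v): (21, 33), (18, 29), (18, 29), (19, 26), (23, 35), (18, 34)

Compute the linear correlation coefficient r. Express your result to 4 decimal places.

0.5752

n = 6, Σu = 117, Σv = 186, Σu² = 2303, Σv² = 5828, Σuv = 3648
nΣuv − ΣuΣv = 21888 − 21762 = 126
nΣu² − (Σu)² = 13818 − 13689 = 129; nΣv² − (Σv)² = 34968 − 34596 = 372
r = 126 / √(129 × 372) = 126 / 219.0616 ≈ 0.5752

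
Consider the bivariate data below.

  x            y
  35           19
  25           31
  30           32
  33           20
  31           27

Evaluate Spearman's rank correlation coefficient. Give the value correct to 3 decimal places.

-0.900

Rank x: 5, 1, 2, 4, 3
Rank y: 1, 4, 5, 2, 3
d = rank(x) − rank(y): 4, -3, -3, 2, 0; Σd² = 38
ρ = 1 − 6Σd² / [n(n²−1)] = 1 − 6×38 / (5×24) = 1 − 228/120 ≈ -0.900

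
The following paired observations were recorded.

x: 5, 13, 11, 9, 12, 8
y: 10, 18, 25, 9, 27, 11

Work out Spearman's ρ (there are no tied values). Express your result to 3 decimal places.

Rank x: 1, 6, 4, 3, 5, 2
Rank y: 2, 4, 5, 1, 6, 3
d = rank(x) − rank(y): -1, 2, -1, 2, -1, -1; Σd² = 12
ρ = 1 − 6Σd² / [n(n²−1)] = 1 − 6×12 / (6×35) = 1 − 72/210 ≈ 0.657

0.657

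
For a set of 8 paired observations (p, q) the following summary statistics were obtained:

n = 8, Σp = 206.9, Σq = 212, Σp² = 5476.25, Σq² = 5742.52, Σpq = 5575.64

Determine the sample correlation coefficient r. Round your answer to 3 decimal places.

r = (nΣpq − ΣpΣq) / √[(nΣp² − (Σp)²)(nΣq² − (Σq)²)]
Numerator: 8×5575.64 − 206.9×212 = 742.32
Denominator: √[(43810 − 42807.61)(45940.16 − 44944)] = √[1002.39 × 996.16] = 999.2701
r = 742.32 / 999.2701 ≈ 0.743

0.743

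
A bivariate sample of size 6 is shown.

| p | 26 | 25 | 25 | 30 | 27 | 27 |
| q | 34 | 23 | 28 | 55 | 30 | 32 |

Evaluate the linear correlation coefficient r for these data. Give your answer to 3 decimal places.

0.931

n = 6, Σp = 160, Σq = 202, Σp² = 4284, Σq² = 7418, Σpq = 5483
nΣpq − ΣpΣq = 32898 − 32320 = 578
nΣp² − (Σp)² = 25704 − 25600 = 104; nΣq² − (Σq)² = 44508 − 40804 = 3704
r = 578 / √(104 × 3704) = 578 / 620.6577 ≈ 0.931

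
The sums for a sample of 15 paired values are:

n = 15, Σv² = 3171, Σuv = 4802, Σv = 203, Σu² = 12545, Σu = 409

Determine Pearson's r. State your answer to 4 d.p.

r = (nΣuv − ΣuΣv) / √[(nΣu² − (Σu)²)(nΣv² − (Σv)²)]
Numerator: 15×4802 − 409×203 = -10997
Denominator: √[(188175 − 167281)(47565 − 41209)] = √[20894 × 6356] = 11523.9865
r = -10997 / 11523.9865 ≈ -0.9543

-0.9543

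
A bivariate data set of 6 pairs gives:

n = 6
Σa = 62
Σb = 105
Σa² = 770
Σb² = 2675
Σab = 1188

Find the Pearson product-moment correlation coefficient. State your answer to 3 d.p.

r = (nΣab − ΣaΣb) / √[(nΣa² − (Σa)²)(nΣb² − (Σb)²)]
Numerator: 6×1188 − 62×105 = 618
Denominator: √[(4620 − 3844)(16050 − 11025)] = √[776 × 5025] = 1974.6898
r = 618 / 1974.6898 ≈ 0.313

0.313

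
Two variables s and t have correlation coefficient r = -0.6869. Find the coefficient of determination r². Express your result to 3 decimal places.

0.472

r² = (-0.6869)² = 0.472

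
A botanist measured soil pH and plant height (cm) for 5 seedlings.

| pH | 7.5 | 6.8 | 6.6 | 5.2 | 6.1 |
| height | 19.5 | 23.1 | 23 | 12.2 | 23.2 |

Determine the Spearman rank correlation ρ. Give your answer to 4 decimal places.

Rank pH: 5, 4, 3, 1, 2
Rank height: 2, 4, 3, 1, 5
d = rank(pH) − rank(height): 3, 0, 0, 0, -3; Σd² = 18
ρ = 1 − 6Σd² / [n(n²−1)] = 1 − 6×18 / (5×24) = 1 − 108/120 ≈ 0.1000

0.1000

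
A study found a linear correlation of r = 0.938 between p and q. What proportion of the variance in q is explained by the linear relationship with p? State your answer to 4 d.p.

r² = (0.938)² = 0.8798

0.8798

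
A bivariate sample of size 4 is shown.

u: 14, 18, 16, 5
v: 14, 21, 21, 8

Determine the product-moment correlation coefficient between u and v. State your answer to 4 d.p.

0.9449

n = 4, Σu = 53, Σv = 64, Σu² = 801, Σv² = 1142, Σuv = 950
nΣuv − ΣuΣv = 3800 − 3392 = 408
nΣu² − (Σu)² = 3204 − 2809 = 395; nΣv² − (Σv)² = 4568 − 4096 = 472
r = 408 / √(395 × 472) = 408 / 431.7870 ≈ 0.9449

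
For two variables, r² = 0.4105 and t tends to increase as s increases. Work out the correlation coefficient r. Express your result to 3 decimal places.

0.641

|r| = √0.4105 = 0.641
The association is positive, so r = 0.641.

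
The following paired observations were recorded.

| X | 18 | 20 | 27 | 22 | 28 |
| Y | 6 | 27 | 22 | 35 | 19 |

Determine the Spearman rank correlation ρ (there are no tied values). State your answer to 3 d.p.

Rank X: 1, 2, 4, 3, 5
Rank Y: 1, 4, 3, 5, 2
d = rank(X) − rank(Y): 0, -2, 1, -2, 3; Σd² = 18
ρ = 1 − 6Σd² / [n(n²−1)] = 1 − 6×18 / (5×24) = 1 − 108/120 ≈ 0.100

0.100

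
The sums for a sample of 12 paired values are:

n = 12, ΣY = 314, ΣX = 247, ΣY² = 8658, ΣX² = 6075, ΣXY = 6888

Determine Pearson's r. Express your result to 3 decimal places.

0.642

r = (nΣXY − ΣXΣY) / √[(nΣX² − (ΣX)²)(nΣY² − (ΣY)²)]
Numerator: 12×6888 − 247×314 = 5098
Denominator: √[(72900 − 61009)(103896 − 98596)] = √[11891 × 5300] = 7938.6586
r = 5098 / 7938.6586 ≈ 0.642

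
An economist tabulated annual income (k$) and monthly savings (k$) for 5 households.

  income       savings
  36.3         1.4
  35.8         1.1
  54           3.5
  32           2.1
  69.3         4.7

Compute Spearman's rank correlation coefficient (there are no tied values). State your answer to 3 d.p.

Rank income: 3, 2, 4, 1, 5
Rank savings: 2, 1, 4, 3, 5
d = rank(income) − rank(savings): 1, 1, 0, -2, 0; Σd² = 6
ρ = 1 − 6Σd² / [n(n²−1)] = 1 − 6×6 / (5×24) = 1 − 36/120 ≈ 0.700

0.700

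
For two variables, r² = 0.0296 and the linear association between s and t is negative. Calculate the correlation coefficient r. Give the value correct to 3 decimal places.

|r| = √0.0296 = 0.172
The association is negative, so r = −0.172.

-0.172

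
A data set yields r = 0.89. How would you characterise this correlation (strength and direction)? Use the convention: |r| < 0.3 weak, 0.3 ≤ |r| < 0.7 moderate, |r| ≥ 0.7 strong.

strong positive

r = 0.89 > 0 so the relationship is positive.
|r| = 0.89, which falls in the strong range.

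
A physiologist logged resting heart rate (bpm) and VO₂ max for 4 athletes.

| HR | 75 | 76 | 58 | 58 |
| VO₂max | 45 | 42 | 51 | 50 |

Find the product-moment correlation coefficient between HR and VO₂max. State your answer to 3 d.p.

n = 4, Σx = 267, Σy = 188, Σx² = 18129, Σy² = 8890, Σxy = 12425
nΣxy − ΣxΣy = 49700 − 50196 = -496
nΣx² − (Σx)² = 72516 − 71289 = 1227; nΣy² − (Σy)² = 35560 − 35344 = 216
r = -496 / √(1227 × 216) = -496 / 514.8126 ≈ -0.963

-0.963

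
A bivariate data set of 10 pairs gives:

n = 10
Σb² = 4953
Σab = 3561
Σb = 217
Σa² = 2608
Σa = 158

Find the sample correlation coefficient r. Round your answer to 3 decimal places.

r = (nΣab − ΣaΣb) / √[(nΣa² − (Σa)²)(nΣb² − (Σb)²)]
Numerator: 10×3561 − 158×217 = 1324
Denominator: √[(26080 − 24964)(49530 − 47089)] = √[1116 × 2441] = 1650.5017
r = 1324 / 1650.5017 ≈ 0.802

0.802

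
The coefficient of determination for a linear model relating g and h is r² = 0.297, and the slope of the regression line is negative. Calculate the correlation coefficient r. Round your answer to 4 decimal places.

|r| = √0.297 = 0.5450
The association is negative, so r = −0.5450.

-0.5450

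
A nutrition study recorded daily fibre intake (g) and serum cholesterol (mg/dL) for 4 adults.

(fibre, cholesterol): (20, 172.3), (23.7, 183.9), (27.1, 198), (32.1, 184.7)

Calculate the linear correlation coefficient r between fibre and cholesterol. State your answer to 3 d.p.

0.560

n = 4, Σx = 102.9, Σy = 738.9, Σx² = 2726.51, Σy² = 136824.59, Σxy = 19099.1
nΣxy − ΣxΣy = 76396.4 − 76032.81 = 363.59
nΣx² − (Σx)² = 10906.04 − 10588.41 = 317.63; nΣy² − (Σy)² = 547298.36 − 545973.21 = 1325.15
r = 363.59 / √(317.63 × 1325.15) = 363.59 / 648.7738 ≈ 0.560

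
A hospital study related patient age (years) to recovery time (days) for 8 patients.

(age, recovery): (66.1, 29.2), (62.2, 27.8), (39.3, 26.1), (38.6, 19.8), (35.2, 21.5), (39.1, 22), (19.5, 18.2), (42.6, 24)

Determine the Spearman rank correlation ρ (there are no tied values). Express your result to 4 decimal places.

0.9524

Rank age: 8, 7, 5, 3, 2, 4, 1, 6
Rank recovery: 8, 7, 6, 2, 3, 4, 1, 5
d = rank(age) − rank(recovery): 0, 0, -1, 1, -1, 0, 0, 1; Σd² = 4
ρ = 1 − 6Σd² / [n(n²−1)] = 1 − 6×4 / (8×63) = 1 − 24/504 ≈ 0.9524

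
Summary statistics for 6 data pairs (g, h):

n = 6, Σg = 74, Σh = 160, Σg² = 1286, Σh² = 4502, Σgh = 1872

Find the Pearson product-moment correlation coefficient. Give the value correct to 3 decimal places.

r = (nΣgh − ΣgΣh) / √[(nΣg² − (Σg)²)(nΣh² − (Σh)²)]
Numerator: 6×1872 − 74×160 = -608
Denominator: √[(7716 − 5476)(27012 − 25600)] = √[2240 × 1412] = 1778.4488
r = -608 / 1778.4488 ≈ -0.342

-0.342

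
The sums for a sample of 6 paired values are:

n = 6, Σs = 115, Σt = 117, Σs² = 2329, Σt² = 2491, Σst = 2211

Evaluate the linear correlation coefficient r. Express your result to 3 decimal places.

r = (nΣst − ΣsΣt) / √[(nΣs² − (Σs)²)(nΣt² − (Σt)²)]
Numerator: 6×2211 − 115×117 = -189
Denominator: √[(13974 − 13225)(14946 − 13689)] = √[749 × 1257] = 970.3056
r = -189 / 970.3056 ≈ -0.195

-0.195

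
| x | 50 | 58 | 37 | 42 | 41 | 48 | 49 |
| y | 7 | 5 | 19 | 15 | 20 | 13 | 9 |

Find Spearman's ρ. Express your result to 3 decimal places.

Rank x: 6, 7, 1, 3, 2, 4, 5
Rank y: 2, 1, 6, 5, 7, 4, 3
d = rank(x) − rank(y): 4, 6, -5, -2, -5, 0, 2; Σd² = 110
ρ = 1 − 6Σd² / [n(n²−1)] = 1 − 6×110 / (7×48) = 1 − 660/336 ≈ -0.964

-0.964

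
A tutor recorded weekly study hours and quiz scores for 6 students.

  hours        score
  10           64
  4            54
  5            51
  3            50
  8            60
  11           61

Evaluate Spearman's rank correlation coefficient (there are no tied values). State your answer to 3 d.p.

0.886

Rank hours: 5, 2, 3, 1, 4, 6
Rank score: 6, 3, 2, 1, 4, 5
d = rank(hours) − rank(score): -1, -1, 1, 0, 0, 1; Σd² = 4
ρ = 1 − 6Σd² / [n(n²−1)] = 1 − 6×4 / (6×35) = 1 − 24/210 ≈ 0.886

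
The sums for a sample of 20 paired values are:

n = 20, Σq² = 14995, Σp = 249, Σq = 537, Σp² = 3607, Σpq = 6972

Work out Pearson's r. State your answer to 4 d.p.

r = (nΣpq − ΣpΣq) / √[(nΣp² − (Σp)²)(nΣq² − (Σq)²)]
Numerator: 20×6972 − 249×537 = 5727
Denominator: √[(72140 − 62001)(299900 − 288369)] = √[10139 × 11531] = 10812.6227
r = 5727 / 10812.6227 ≈ 0.5297

0.5297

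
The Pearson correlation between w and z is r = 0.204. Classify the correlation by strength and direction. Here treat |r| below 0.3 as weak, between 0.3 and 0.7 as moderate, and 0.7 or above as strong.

weak positive

r = 0.204 > 0 so the relationship is positive.
|r| = 0.204, which falls in the weak range.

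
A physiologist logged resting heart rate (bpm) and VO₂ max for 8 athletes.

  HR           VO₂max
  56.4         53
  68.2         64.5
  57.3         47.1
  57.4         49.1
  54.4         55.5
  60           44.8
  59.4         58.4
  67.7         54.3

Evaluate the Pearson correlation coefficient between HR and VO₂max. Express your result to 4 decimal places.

0.4907

n = 8, Σx = 480.8, Σy = 426.7, Σx² = 29081.26, Σy² = 23044.81, Σxy = 25757.54
nΣxy − ΣxΣy = 206060.32 − 205157.36 = 902.96
nΣx² − (Σx)² = 232650.08 − 231168.64 = 1481.44; nΣy² − (Σy)² = 184358.48 − 182072.89 = 2285.59
r = 902.96 / √(1481.44 × 2285.59) = 902.96 / 1840.0990 ≈ 0.4907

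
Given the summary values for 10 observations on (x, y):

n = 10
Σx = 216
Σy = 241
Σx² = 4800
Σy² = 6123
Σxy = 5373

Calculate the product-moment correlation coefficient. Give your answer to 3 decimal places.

0.814

r = (nΣxy − ΣxΣy) / √[(nΣx² − (Σx)²)(nΣy² − (Σy)²)]
Numerator: 10×5373 − 216×241 = 1674
Denominator: √[(48000 − 46656)(61230 − 58081)] = √[1344 × 3149] = 2057.2448
r = 1674 / 2057.2448 ≈ 0.814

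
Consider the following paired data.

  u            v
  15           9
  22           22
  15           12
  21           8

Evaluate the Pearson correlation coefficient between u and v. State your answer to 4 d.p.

n = 4, Σu = 73, Σv = 51, Σu² = 1375, Σv² = 773, Σuv = 967
nΣuv − ΣuΣv = 3868 − 3723 = 145
nΣu² − (Σu)² = 5500 − 5329 = 171; nΣv² − (Σv)² = 3092 − 2601 = 491
r = 145 / √(171 × 491) = 145 / 289.7602 ≈ 0.5004

0.5004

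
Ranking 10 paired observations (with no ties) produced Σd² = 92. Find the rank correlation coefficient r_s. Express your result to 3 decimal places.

0.442

ρ = 1 − 6Σd² / [n(n²−1)] = 1 − 6×92 / (10×99)
  = 1 − 552/990 = 1 − 0.5576 ≈ 0.442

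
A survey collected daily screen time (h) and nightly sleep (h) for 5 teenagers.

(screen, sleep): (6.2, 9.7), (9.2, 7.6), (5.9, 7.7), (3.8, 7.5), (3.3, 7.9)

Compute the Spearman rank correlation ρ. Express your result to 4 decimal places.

Rank screen: 4, 5, 3, 2, 1
Rank sleep: 5, 2, 3, 1, 4
d = rank(screen) − rank(sleep): -1, 3, 0, 1, -3; Σd² = 20
ρ = 1 − 6Σd² / [n(n²−1)] = 1 − 6×20 / (5×24) = 1 − 120/120 ≈ 0.0000

0.0000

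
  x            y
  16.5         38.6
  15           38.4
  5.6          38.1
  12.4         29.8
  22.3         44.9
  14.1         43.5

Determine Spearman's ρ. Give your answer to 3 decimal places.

0.771

Rank x: 5, 4, 1, 2, 6, 3
Rank y: 4, 3, 2, 1, 6, 5
d = rank(x) − rank(y): 1, 1, -1, 1, 0, -2; Σd² = 8
ρ = 1 − 6Σd² / [n(n²−1)] = 1 − 6×8 / (6×35) = 1 − 48/210 ≈ 0.771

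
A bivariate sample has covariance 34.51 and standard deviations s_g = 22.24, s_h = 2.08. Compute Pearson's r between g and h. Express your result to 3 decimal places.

0.746

r = Cov(g,h) / (s_g · s_h) = 34.51 / (22.24 × 2.08)
  = 34.51 / 46.2592 ≈ 0.746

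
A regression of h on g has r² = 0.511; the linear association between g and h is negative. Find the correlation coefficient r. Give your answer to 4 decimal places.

|r| = √0.511 = 0.7148
The association is negative, so r = −0.7148.

-0.7148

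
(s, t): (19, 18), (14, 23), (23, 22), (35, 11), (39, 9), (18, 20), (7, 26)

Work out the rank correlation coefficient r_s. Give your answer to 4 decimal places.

Rank s: 4, 2, 5, 6, 7, 3, 1
Rank t: 3, 6, 5, 2, 1, 4, 7
d = rank(s) − rank(t): 1, -4, 0, 4, 6, -1, -6; Σd² = 106
ρ = 1 − 6Σd² / [n(n²−1)] = 1 − 6×106 / (7×48) = 1 − 636/336 ≈ -0.8929

-0.8929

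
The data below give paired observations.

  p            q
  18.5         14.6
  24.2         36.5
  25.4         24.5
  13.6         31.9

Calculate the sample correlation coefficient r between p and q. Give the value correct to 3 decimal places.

0.089

n = 4, Σp = 81.7, Σq = 107.5, Σp² = 1758.01, Σq² = 3163.27, Σpq = 2209.54
nΣpq − ΣpΣq = 8838.16 − 8782.75 = 55.41
nΣp² − (Σp)² = 7032.04 − 6674.89 = 357.15; nΣq² − (Σq)² = 12653.08 − 11556.25 = 1096.83
r = 55.41 / √(357.15 × 1096.83) = 55.41 / 625.8856 ≈ 0.089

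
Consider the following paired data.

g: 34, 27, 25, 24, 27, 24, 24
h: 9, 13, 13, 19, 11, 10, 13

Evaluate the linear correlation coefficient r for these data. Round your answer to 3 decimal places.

-0.550

n = 7, Σg = 185, Σh = 88, Σg² = 4967, Σh² = 1170, Σgh = 2287
nΣgh − ΣgΣh = 16009 − 16280 = -271
nΣg² − (Σg)² = 34769 − 34225 = 544; nΣh² − (Σh)² = 8190 − 7744 = 446
r = -271 / √(544 × 446) = -271 / 492.5688 ≈ -0.550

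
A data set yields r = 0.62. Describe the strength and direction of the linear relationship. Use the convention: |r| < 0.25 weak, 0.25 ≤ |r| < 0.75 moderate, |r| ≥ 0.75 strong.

r = 0.62 > 0 so the relationship is positive.
|r| = 0.62, which falls in the moderate range.

moderate positive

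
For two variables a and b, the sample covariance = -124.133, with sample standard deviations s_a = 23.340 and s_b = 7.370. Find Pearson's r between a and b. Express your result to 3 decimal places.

-0.722

r = Cov(a,b) / (s_a · s_b) = -124.133 / (23.340 × 7.370)
  = -124.133 / 172.0158 ≈ -0.722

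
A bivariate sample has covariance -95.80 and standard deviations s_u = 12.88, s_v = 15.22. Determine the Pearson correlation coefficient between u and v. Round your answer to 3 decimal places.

r = Cov(u,v) / (s_u · s_v) = -95.80 / (12.88 × 15.22)
  = -95.80 / 196.0336 ≈ -0.489

-0.489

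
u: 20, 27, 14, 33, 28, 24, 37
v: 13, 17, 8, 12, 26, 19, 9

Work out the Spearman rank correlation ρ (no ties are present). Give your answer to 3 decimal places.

Rank u: 2, 4, 1, 6, 5, 3, 7
Rank v: 4, 5, 1, 3, 7, 6, 2
d = rank(u) − rank(v): -2, -1, 0, 3, -2, -3, 5; Σd² = 52
ρ = 1 − 6Σd² / [n(n²−1)] = 1 − 6×52 / (7×48) = 1 − 312/336 ≈ 0.071

0.071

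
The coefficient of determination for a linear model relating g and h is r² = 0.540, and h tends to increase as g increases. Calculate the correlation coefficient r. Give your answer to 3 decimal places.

|r| = √0.540 = 0.735
The association is positive, so r = 0.735.

0.735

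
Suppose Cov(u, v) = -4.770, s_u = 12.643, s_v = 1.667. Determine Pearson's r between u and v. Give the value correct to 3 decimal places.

r = Cov(u,v) / (s_u · s_v) = -4.770 / (12.643 × 1.667)
  = -4.770 / 21.0759 ≈ -0.226

-0.226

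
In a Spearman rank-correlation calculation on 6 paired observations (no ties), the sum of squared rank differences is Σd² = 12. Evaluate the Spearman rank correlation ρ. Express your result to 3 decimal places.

0.657

ρ = 1 − 6Σd² / [n(n²−1)] = 1 − 6×12 / (6×35)
  = 1 − 72/210 = 1 − 0.3429 ≈ 0.657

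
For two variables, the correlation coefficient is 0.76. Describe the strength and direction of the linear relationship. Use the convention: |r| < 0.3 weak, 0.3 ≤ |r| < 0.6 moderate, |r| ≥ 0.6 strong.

strong positive

r = 0.76 > 0 so the relationship is positive.
|r| = 0.76, which falls in the strong range.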